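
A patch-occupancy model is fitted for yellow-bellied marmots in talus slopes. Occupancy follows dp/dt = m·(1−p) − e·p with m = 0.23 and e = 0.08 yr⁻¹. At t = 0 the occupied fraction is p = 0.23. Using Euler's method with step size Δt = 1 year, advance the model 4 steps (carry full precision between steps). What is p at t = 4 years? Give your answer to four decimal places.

Update rule: p ← p + [m·(1−p) − e·p]·Δt with Δt = 1.
  1  |  dp/dt·Δt = +0.158700  |  p_1 = 0.388700
  2  |  dp/dt·Δt = +0.109503  |  p_2 = 0.498203
  3  |  dp/dt·Δt = +0.075557  |  p_3 = 0.573760
  4  |  dp/dt·Δt = +0.052134  |  p_4 = 0.625894

0.6259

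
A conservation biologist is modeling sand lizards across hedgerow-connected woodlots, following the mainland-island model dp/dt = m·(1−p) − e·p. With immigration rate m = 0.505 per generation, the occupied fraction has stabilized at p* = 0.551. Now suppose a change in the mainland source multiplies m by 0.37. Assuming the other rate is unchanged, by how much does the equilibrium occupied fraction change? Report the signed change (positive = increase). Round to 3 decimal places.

-0.239

Balance m(1−p*) = e·p* gives e = m(1−p*)/p* = 0.505×0.44900/0.55100 = 0.41152.
New p* = m/(m+e) = 0.18685/(0.18685+0.41152) = 0.31226.
Δp* = 0.31226 − 0.55100 = -0.23874.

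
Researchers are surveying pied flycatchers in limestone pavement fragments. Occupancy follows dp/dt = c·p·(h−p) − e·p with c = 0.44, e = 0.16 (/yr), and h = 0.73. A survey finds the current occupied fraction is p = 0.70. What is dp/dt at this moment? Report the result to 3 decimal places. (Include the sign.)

Colonization term: c·p·(h−p) = 0.44×0.70×0.0300 = 0.00924.
Extinction term: e·p = 0.11200.
dp/dt = 0.00924 − 0.11200 = -0.10276.

-0.103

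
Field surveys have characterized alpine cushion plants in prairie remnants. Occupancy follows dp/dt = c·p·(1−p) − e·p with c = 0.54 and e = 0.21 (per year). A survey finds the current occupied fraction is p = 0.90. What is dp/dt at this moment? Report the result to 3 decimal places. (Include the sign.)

-0.140

Colonization term: c·p·(1−p) = 0.54×0.90×0.1000 = 0.04860.
Extinction term: e·p = 0.18900.
dp/dt = 0.04860 − 0.18900 = -0.14040.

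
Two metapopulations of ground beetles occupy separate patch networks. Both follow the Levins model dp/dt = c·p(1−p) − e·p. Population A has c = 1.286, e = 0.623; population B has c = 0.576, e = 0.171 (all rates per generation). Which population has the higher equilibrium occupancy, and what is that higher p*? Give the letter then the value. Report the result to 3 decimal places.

A: p*_A = 1 − 0.623/1.286 = 0.5156.
B: p*_B = 1 − 0.171/0.576 = 0.7031.
B is higher at 0.7031.

B, 0.703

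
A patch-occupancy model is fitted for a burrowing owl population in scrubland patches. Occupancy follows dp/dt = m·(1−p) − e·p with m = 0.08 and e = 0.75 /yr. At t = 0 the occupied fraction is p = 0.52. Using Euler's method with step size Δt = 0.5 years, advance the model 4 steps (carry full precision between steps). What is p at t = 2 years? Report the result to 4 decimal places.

0.1460

Update rule: p ← p + [m·(1−p) − e·p]·Δt with Δt = 0.5.
p: 0.52000 → 0.34420  (Δp = -0.17580)
p: 0.34420 → 0.24136  (Δp = -0.10284)
p: 0.24136 → 0.18119  (Δp = -0.06016)
p: 0.18119 → 0.14600  (Δp = -0.03520)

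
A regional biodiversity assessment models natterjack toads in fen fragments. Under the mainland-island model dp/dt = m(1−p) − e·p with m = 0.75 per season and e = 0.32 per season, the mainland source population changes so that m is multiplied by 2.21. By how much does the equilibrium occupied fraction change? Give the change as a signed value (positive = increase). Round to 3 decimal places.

Before: p* = 0.75/(0.75+0.32) = 0.7009.
After: m = 1.6575, e = 0.32; p* = 1.6575/1.9775 = 0.8382.
Δp* = 0.8382 − 0.7009 = +0.1372.

0.137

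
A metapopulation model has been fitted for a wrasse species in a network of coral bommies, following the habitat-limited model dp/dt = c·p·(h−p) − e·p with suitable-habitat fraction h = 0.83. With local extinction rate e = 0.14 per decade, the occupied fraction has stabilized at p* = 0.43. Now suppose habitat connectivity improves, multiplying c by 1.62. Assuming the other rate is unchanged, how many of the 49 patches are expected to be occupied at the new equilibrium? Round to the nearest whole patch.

29

Balance c(h−p*) = e gives c = e/(0.83 − 0.43000) = 0.14/0.40000 = 0.35000.
New p* = 0.83 − e/c = 0.83 − 0.14000/0.56700 = 0.58309.
Expected occupied = 49 × 0.58309 = 28.57 ≈ 29.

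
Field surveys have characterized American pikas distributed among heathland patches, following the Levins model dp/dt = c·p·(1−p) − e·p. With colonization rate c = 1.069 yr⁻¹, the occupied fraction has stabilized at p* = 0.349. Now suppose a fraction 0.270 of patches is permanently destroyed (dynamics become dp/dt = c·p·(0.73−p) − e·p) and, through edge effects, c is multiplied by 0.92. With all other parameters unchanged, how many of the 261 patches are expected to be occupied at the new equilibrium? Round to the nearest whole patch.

Balance c(1−p*) = e gives e = 1.069×(1 − 0.34900) = 0.69592.
New p* = 0.73 − e/c = 0.73 − 0.69592/0.98348 = 0.02239.
Expected occupied = 261 × 0.02239 = 5.84 ≈ 6.

6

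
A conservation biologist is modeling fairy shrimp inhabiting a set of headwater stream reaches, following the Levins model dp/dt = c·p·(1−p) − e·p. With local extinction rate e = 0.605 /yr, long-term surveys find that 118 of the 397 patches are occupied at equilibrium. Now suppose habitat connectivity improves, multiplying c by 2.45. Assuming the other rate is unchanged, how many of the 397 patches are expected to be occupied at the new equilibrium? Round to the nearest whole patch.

Observed p* = 118/397 = 0.29723.
Balance c(1−p*) = e gives c = e/(1 − 0.29723) = 0.605/0.70277 = 0.86088.
New p* = 1 − e/c = 1 − 0.60500/2.10916 = 0.71316.
Expected occupied = 397 × 0.71316 = 283.12 ≈ 283.

283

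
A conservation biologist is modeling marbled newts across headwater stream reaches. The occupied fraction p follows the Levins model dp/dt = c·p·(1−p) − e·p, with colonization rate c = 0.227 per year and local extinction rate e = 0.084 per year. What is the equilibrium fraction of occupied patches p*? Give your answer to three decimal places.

Setting dp/dt = 0 and dividing through by p* gives c·(1−p*) = e.
So p* = 1 − e/c = 1 − 0.084/0.227 = 1 − 0.3700 = 0.6300.

0.630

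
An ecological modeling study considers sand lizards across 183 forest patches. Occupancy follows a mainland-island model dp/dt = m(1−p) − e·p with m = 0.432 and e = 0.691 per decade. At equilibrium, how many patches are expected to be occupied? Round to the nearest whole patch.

p* = m/(m+e) = 0.432/1.1230 = 0.3847.
Expected occupied patches = N × p* = 183 × 0.3847 = 70.40 ≈ 70.

70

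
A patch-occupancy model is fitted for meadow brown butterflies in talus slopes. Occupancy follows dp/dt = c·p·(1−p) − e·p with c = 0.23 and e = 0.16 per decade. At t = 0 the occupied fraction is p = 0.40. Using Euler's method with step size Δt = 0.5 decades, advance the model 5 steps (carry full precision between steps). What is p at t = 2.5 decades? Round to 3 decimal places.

0.380

Update rule: p ← p + [c·p·(1−p) − e·p]·Δt with Δt = 0.5.
t = 0.5: p = 0.40000 + (-0.00440) = 0.39560
t = 1: p = 0.39560 + (-0.00415) = 0.39145
t = 1.5: p = 0.39145 + (-0.00392) = 0.38753
t = 2: p = 0.38753 + (-0.00371) = 0.38382
t = 2.5: p = 0.38382 + (-0.00351) = 0.38031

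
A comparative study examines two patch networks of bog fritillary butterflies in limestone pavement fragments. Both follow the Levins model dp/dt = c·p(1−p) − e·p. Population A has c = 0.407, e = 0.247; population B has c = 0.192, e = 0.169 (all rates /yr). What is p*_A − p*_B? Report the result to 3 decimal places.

A: p*_A = 1 − 0.247/0.407 = 0.3931.
B: p*_B = 1 − 0.169/0.192 = 0.1198.
p*_A − p*_B = 0.3931 − 0.1198 = 0.2733.

0.273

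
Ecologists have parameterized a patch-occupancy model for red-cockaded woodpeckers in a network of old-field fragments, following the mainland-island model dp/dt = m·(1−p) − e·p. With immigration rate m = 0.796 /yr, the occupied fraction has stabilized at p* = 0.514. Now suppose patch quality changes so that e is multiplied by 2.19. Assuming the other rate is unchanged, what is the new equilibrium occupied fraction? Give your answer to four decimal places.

0.3257

Balance m(1−p*) = e·p* gives e = m(1−p*)/p* = 0.796×0.48600/0.51400 = 0.75264.
New p* = m/(m+e) = 0.79600/(0.79600+1.64828) = 0.32566.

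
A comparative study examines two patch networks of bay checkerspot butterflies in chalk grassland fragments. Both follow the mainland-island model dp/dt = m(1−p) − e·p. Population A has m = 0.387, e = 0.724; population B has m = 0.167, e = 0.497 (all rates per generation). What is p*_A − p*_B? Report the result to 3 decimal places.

A: p*_A = m/(m+e) = 0.387/1.1110 = 0.3483.
B: p*_B = 0.167/0.6640 = 0.2515.
p*_A − p*_B = 0.3483 − 0.2515 = 0.0968.

0.097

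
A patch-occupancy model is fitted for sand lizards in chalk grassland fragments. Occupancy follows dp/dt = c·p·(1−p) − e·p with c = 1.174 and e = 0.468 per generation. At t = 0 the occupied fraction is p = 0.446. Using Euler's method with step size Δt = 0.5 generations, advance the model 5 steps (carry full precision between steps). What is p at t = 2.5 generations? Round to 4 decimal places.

0.5754

Update rule: p ← p + [c·p·(1−p) − e·p]·Δt with Δt = 0.5.
t = 0.5: p = 0.44600 + (+0.04067) = 0.48667
t = 1: p = 0.48667 + (+0.03276) = 0.51944
t = 1.5: p = 0.51944 + (+0.02498) = 0.54442
t = 2: p = 0.54442 + (+0.01820) = 0.56262
t = 2.5: p = 0.56262 + (+0.01280) = 0.57541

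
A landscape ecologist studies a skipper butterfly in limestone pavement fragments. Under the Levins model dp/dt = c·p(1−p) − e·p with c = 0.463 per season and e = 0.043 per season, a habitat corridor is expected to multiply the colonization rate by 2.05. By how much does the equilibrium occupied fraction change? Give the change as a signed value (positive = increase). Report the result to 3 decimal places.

0.048

Before: p* = 1 − 0.043/0.463 = 0.9071.
After the change, c = 0.94915, e = 0.043, so p* = 1 − 0.043/0.94915 = 0.9547.
Δp* = 0.9547 − 0.9071 = +0.0476.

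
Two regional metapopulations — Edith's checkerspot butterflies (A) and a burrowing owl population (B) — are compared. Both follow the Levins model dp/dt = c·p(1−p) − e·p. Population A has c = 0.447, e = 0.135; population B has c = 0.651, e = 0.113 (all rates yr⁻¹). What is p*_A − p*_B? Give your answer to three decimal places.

-0.128

A: p*_A = 1 − 0.135/0.447 = 0.6980.
B: p*_B = 1 − 0.113/0.651 = 0.8264.
p*_A − p*_B = 0.6980 − 0.8264 = -0.1284.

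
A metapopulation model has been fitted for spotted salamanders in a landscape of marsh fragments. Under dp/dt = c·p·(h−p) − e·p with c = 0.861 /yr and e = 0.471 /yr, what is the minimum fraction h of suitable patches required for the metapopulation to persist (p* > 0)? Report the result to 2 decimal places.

p* = h − e/c is positive only when h > e/c.
h_min = e/c = 0.471/0.861 = 0.5470.

0.55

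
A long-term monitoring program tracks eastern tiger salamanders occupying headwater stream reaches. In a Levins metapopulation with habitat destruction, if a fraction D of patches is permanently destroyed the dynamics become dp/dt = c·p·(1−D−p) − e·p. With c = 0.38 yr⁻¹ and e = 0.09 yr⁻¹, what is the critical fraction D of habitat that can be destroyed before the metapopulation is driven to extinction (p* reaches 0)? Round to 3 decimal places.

The nontrivial equilibrium is p* = (1−D) − e/c; extinction occurs when this hits zero.
So D_crit = 1 − e/c = 1 − 0.09/0.38 = 1 − 0.2368 = 0.7632.
This equals the undisturbed p*, a classic result of Lande's extension.

0.763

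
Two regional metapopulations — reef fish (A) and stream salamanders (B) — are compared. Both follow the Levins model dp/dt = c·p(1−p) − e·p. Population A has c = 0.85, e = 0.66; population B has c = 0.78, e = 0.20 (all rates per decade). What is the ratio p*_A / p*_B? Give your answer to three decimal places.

0.301

A: p*_A = 1 − 0.66/0.85 = 0.2235.
B: p*_B = 1 − 0.20/0.78 = 0.7436.
p*_A / p*_B = 0.2235/0.7436 = 0.3006.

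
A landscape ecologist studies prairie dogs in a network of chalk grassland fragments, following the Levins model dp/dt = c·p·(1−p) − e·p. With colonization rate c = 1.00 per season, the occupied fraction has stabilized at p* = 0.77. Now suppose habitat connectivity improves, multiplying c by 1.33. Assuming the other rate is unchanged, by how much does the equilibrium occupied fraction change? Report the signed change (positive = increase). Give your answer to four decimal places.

0.0571

Balance c(1−p*) = e gives e = 1.00×(1 − 0.77000) = 0.23000.
New p* = 1 − e/c = 1 − 0.23000/1.33000 = 0.82707.
Δp* = 0.82707 − 0.77000 = +0.05707.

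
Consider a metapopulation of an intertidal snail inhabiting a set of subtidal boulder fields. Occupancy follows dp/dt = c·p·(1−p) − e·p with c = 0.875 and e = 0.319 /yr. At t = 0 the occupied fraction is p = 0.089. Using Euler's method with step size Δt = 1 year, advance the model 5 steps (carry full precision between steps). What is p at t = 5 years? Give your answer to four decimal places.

Update rule: p ← p + [c·p·(1−p) − e·p]·Δt with Δt = 1.
step 1: Δp = +0.04255, p = 0.13155
step 2: Δp = +0.05800, p = 0.18955
step 3: Δp = +0.07395, p = 0.26351
step 4: Δp = +0.08575, p = 0.34926
step 5: Δp = +0.08745, p = 0.43671

0.4367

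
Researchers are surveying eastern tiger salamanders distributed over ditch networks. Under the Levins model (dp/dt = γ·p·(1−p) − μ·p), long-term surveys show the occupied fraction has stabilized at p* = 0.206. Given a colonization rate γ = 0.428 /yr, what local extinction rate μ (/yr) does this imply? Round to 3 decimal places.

0.340

At equilibrium γ(1−p*) = μ.
μ = 0.428 × (1 − 0.206) = 0.428 × 0.7940 = 0.3398.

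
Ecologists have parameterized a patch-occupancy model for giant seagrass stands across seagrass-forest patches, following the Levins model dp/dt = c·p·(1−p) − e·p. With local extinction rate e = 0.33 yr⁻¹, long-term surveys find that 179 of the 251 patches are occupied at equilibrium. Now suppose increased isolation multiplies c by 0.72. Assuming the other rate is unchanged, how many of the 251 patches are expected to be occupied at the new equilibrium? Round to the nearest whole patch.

Observed p* = 179/251 = 0.71315.
Balance c(1−p*) = e gives c = e/(1 − 0.71315) = 0.33/0.28685 = 1.15043.
New p* = 1 − e/c = 1 − 0.33000/0.82831 = 0.60160.
Expected occupied = 251 × 0.60160 = 151.00 ≈ 151.

151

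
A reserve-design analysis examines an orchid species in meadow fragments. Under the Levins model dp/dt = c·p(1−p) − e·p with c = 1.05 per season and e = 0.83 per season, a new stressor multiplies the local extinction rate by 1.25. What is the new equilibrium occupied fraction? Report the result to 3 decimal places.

Before: p* = 1 − 0.83/1.05 = 0.2095.
After the change, c = 1.05, e = 1.0375, so p* = 1 − 1.0375/1.05 = 0.0119.

0.012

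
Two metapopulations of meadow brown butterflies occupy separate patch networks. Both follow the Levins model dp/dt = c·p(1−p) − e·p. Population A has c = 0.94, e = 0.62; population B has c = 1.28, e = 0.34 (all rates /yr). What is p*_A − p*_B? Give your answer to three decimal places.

A: p*_A = 1 − 0.62/0.94 = 0.3404.
B: p*_B = 1 − 0.34/1.28 = 0.7344.
p*_A − p*_B = 0.3404 − 0.7344 = -0.3939.

-0.394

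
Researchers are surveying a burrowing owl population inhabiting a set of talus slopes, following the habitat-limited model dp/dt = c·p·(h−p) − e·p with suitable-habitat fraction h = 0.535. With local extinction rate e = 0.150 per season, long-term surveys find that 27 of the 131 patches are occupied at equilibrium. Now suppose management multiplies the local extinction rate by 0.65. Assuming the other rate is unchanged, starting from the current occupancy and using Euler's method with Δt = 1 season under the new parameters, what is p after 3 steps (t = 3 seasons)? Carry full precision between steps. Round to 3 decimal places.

Observed p* = 27/131 = 0.20611.
Balance c(h−p*) = e gives c = e/(0.535 − 0.20611) = 0.150/0.32889 = 0.45608.
Starting from p₀ = 0.20611; update p ← p + (dp/dt)·Δt with the new parameters.
p: 0.20611 → 0.21693  (Δp = +0.01082)
p: 0.21693 → 0.22725  (Δp = +0.01032)
p: 0.22725 → 0.23699  (Δp = +0.00974)

0.237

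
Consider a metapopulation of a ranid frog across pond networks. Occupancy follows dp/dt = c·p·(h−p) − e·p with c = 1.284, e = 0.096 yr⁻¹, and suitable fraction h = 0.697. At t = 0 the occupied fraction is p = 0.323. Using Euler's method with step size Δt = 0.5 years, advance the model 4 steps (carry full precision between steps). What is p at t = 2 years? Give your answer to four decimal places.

0.5351

Update rule: p ← p + [c·p·(h−p) − e·p]·Δt with Δt = 0.5.
t = 0.5: p = 0.32300 + (+0.06205) = 0.38505
t = 1: p = 0.38505 + (+0.05863) = 0.44368
t = 1.5: p = 0.44368 + (+0.05086) = 0.49454
t = 2: p = 0.49454 + (+0.04054) = 0.53508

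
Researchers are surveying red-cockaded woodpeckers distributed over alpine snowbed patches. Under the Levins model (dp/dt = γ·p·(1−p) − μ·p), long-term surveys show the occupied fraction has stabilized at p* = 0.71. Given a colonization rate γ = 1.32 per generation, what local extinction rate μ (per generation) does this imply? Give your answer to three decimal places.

0.383

At equilibrium γ(1−p*) = μ.
μ = 1.32 × (1 − 0.71) = 1.32 × 0.2900 = 0.3828.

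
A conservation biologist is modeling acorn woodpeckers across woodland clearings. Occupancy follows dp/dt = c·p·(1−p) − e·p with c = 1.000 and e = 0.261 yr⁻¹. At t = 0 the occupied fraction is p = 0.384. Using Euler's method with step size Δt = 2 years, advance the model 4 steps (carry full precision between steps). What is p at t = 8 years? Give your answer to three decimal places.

Update rule: p ← p + [c·p·(1−p) − e·p]·Δt with Δt = 2.
t = 2: p = 0.38400 + (+0.27264) = 0.65664
t = 4: p = 0.65664 + (+0.10816) = 0.76480
t = 6: p = 0.76480 + (-0.03947) = 0.72534
t = 8: p = 0.72534 + (+0.01982) = 0.74516

0.745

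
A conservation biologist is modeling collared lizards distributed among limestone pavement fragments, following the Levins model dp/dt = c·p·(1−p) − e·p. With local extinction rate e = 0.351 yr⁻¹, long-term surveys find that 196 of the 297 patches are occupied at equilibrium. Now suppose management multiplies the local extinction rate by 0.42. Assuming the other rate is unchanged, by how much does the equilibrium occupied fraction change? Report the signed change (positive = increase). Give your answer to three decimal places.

0.197

Observed p* = 196/297 = 0.65993.
Balance c(1−p*) = e gives c = e/(1 − 0.65993) = 0.351/0.34007 = 1.03214.
New p* = 1 − e/c = 1 − 0.14742/1.03214 = 0.85717.
Δp* = 0.85717 − 0.65993 = +0.19724.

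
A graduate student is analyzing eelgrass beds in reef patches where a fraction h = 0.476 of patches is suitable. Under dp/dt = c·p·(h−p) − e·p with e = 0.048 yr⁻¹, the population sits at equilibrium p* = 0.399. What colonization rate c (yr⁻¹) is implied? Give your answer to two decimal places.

At equilibrium c(h−p*) = e, so c = e/(h−p*).
c = 0.048/(0.476 − 0.399) = 0.048/0.0770 = 0.6234.

0.62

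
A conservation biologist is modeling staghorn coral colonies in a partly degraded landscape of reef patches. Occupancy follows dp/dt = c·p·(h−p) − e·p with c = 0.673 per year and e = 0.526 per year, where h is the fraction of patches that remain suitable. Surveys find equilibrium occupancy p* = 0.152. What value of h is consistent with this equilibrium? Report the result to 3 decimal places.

0.934

At equilibrium c(h−p*) = e, so h = p* + e/c.
h = 0.152 + 0.526/0.673 = 0.152 + 0.7816 = 0.9336.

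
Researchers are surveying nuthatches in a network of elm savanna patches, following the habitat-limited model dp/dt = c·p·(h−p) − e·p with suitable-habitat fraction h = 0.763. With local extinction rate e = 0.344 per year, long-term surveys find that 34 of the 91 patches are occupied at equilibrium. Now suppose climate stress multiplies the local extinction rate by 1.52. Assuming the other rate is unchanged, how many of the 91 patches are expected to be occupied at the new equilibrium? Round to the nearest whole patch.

16

Observed p* = 34/91 = 0.37363.
Balance c(h−p*) = e gives c = e/(0.763 − 0.37363) = 0.344/0.38937 = 0.88348.
New p* = 0.763 − e/c = 0.763 − 0.52288/0.88348 = 0.17116.
Expected occupied = 91 × 0.17116 = 15.58 ≈ 16.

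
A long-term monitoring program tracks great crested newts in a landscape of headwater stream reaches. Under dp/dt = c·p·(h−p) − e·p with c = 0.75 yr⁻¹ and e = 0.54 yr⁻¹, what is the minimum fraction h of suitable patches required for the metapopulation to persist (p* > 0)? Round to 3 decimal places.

0.720

p* = h − e/c is positive only when h > e/c.
h_min = e/c = 0.54/0.75 = 0.7200.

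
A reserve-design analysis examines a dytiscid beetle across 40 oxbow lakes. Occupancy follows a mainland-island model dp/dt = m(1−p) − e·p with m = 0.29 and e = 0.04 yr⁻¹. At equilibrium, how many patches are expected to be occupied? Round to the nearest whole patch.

35

p* = m/(m+e) = 0.29/0.3300 = 0.8788.
Expected occupied patches = N × p* = 40 × 0.8788 = 35.15 ≈ 35.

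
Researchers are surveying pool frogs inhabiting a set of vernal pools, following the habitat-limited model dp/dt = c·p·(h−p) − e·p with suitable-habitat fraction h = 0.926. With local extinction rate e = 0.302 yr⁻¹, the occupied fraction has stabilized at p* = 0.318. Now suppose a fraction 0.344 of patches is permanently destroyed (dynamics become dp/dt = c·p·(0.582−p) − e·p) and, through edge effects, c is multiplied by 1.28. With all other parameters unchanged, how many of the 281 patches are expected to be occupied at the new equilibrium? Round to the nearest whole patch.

30

Balance c(h−p*) = e gives c = e/(0.926 − 0.31800) = 0.302/0.60800 = 0.49671.
New p* = 0.582 − e/c = 0.582 − 0.30200/0.63579 = 0.10700.
Expected occupied = 281 × 0.10700 = 30.07 ≈ 30.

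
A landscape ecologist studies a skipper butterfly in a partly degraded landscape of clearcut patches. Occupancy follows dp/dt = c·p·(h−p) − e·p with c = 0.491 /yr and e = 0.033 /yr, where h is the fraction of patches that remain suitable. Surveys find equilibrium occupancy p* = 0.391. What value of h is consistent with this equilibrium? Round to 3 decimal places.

0.458

At equilibrium c(h−p*) = e, so h = p* + e/c.
h = 0.391 + 0.033/0.491 = 0.391 + 0.0672 = 0.4582.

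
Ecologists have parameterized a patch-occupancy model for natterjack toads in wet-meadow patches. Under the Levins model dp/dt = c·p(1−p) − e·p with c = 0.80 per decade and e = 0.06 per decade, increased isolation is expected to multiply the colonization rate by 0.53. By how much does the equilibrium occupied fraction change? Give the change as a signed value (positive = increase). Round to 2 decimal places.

-0.07

Before: p* = 1 − 0.06/0.80 = 0.9250.
After the change, c = 0.424, e = 0.06, so p* = 1 − 0.06/0.424 = 0.8585.
Δp* = 0.8585 − 0.9250 = -0.0665.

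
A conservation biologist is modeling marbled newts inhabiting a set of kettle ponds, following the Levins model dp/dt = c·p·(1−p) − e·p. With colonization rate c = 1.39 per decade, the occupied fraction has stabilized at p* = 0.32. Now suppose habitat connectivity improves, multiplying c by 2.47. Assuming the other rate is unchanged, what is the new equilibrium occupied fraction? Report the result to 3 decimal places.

0.725

Balance c(1−p*) = e gives e = 1.39×(1 − 0.32000) = 0.94520.
New p* = 1 − e/c = 1 − 0.94520/3.43330 = 0.72470.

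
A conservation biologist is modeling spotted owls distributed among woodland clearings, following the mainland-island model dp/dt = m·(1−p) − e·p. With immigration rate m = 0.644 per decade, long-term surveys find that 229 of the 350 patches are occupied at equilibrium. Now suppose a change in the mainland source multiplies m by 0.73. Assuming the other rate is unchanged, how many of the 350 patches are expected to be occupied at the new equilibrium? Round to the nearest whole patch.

203

Observed p* = 229/350 = 0.65429.
Balance m(1−p*) = e·p* gives e = m(1−p*)/p* = 0.644×0.34571/0.65429 = 0.34027.
New p* = m/(m+e) = 0.47012/(0.47012+0.34027) = 0.58012.
Expected occupied = 350 × 0.58012 = 203.04 ≈ 203.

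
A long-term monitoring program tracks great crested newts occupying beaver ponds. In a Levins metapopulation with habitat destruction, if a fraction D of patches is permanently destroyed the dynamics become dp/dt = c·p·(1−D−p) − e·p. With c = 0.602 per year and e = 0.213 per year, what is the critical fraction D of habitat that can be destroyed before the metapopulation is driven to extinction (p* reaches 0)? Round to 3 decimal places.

0.646

The nontrivial equilibrium is p* = (1−D) − e/c; extinction occurs when this hits zero.
So D_crit = 1 − e/c = 1 − 0.213/0.602 = 1 − 0.3538 = 0.6462.
Note this equals the original equilibrium occupancy — the Levins extinction-debt result.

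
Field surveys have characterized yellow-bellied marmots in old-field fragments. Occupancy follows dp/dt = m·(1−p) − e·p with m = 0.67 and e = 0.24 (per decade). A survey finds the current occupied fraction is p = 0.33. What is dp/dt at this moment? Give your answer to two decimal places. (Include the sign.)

Colonization term: m·(1−p) = 0.67×0.6700 = 0.44890.
Extinction term: e·p = 0.07920.
dp/dt = 0.44890 − 0.07920 = 0.36970.

0.37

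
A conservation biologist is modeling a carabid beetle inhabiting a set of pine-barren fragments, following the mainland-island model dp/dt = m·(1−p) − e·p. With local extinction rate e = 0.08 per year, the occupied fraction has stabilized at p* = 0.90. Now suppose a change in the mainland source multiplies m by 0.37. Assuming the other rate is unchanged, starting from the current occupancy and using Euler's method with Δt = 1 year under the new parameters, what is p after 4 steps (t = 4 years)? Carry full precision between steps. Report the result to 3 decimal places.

Balance m(1−p*) = e·p* gives m = e·p*/(1−p*) = 0.08×0.90000/0.10000 = 0.72000.
Starting from p₀ = 0.90000; update p ← p + (dp/dt)·Δt with the new parameters.
  1  |  dp/dt·Δt = -0.045360  |  p_1 = 0.854640
  2  |  dp/dt·Δt = -0.029647  |  p_2 = 0.824993
  3  |  dp/dt·Δt = -0.019377  |  p_3 = 0.805615
  4  |  dp/dt·Δt = -0.012665  |  p_4 = 0.792950

0.793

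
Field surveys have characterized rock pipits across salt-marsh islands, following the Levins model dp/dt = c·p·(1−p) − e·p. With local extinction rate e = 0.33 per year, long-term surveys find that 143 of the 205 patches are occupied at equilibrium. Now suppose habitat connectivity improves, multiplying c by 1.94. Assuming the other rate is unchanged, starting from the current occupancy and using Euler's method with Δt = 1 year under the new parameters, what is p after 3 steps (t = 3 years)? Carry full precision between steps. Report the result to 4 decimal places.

Observed p* = 143/205 = 0.69756.
Balance c(1−p*) = e gives c = e/(1 − 0.69756) = 0.33/0.30244 = 1.09113.
Starting from p₀ = 0.69756; update p ← p + (dp/dt)·Δt with the new parameters.
t = 1: p = 0.69756 + (+0.21638) = 0.91394
t = 2: p = 0.91394 + (-0.13512) = 0.77883
t = 3: p = 0.77883 + (+0.10761) = 0.88644

0.8864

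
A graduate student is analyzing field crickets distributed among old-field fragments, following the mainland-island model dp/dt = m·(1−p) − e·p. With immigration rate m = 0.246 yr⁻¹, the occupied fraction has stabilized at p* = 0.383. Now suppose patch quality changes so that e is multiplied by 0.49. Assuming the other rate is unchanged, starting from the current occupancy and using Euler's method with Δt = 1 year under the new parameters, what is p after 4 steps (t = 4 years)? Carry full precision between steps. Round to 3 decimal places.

0.542

Balance m(1−p*) = e·p* gives e = m(1−p*)/p* = 0.246×0.61700/0.38300 = 0.39630.
Starting from p₀ = 0.38300; update p ← p + (dp/dt)·Δt with the new parameters.
t = 1: p = 0.38300 + (+0.07741) = 0.46041
t = 2: p = 0.46041 + (+0.04333) = 0.50374
t = 3: p = 0.50374 + (+0.02426) = 0.52800
t = 4: p = 0.52800 + (+0.01358) = 0.54158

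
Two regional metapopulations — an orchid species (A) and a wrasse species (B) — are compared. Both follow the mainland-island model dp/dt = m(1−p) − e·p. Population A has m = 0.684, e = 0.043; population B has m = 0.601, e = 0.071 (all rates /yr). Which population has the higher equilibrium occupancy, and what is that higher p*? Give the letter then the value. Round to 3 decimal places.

A, 0.941

A: p*_A = m/(m+e) = 0.684/0.7270 = 0.9409.
B: p*_B = 0.601/0.6720 = 0.8943.
A is higher at 0.9409.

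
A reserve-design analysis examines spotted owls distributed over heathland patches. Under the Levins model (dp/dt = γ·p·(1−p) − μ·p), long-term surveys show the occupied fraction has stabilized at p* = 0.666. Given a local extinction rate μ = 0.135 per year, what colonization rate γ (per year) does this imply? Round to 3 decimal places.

At equilibrium γ(1−p*) = μ, so γ = μ/(1−p*).
γ = 0.135/(1 − 0.666) = 0.135/0.3340 = 0.4042.

0.404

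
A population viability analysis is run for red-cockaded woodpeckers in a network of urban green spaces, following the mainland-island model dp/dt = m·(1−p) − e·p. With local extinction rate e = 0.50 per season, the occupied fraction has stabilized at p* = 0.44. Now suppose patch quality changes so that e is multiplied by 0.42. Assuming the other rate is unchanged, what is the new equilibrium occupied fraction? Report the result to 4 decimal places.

Balance m(1−p*) = e·p* gives m = e·p*/(1−p*) = 0.50×0.44000/0.56000 = 0.39286.
New p* = m/(m+e) = 0.39286/(0.39286+0.21000) = 0.65166.

0.6517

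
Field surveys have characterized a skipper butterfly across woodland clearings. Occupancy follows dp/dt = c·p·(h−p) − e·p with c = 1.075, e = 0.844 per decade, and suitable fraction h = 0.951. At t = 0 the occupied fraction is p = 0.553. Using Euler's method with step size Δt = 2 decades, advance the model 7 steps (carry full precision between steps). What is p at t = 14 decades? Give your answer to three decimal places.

Update rule: p ← p + [c·p·(h−p) − e·p]·Δt with Δt = 2.
  1  |  dp/dt·Δt = -0.460262  |  p_1 = 0.092738
  2  |  dp/dt·Δt = +0.014584  |  p_2 = 0.107322
  3  |  dp/dt·Δt = +0.013513  |  p_3 = 0.120835
  4  |  dp/dt·Δt = +0.011703  |  p_4 = 0.132538
  5  |  dp/dt·Δt = +0.009502  |  p_5 = 0.142040
  6  |  dp/dt·Δt = +0.007281  |  p_6 = 0.149322
  7  |  dp/dt·Δt = +0.005317  |  p_7 = 0.154639

0.155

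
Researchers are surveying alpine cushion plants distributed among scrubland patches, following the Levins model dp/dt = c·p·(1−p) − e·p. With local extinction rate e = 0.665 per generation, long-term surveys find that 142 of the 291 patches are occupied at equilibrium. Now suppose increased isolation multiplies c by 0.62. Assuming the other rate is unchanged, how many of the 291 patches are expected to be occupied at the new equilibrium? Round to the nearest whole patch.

Observed p* = 142/291 = 0.48797.
Balance c(1−p*) = e gives c = e/(1 − 0.48797) = 0.665/0.51203 = 1.29875.
New p* = 1 − e/c = 1 − 0.66500/0.80523 = 0.17415.
Expected occupied = 291 × 0.17415 = 50.68 ≈ 51.

51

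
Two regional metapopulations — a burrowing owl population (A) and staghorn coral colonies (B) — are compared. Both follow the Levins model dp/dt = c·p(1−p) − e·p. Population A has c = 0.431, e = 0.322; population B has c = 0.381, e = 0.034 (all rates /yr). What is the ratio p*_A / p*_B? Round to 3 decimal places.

0.278

A: p*_A = 1 − 0.322/0.431 = 0.2529.
B: p*_B = 1 − 0.034/0.381 = 0.9108.
p*_A / p*_B = 0.2529/0.9108 = 0.2777.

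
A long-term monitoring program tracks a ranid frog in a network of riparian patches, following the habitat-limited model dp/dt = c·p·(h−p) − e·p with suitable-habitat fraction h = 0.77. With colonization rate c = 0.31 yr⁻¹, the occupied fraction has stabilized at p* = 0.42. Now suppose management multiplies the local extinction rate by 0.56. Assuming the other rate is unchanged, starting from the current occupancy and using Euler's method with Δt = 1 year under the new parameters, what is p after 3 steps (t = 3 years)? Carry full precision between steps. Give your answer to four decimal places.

0.4748

Balance c(h−p*) = e gives e = 0.31×(0.77 − 0.42000) = 0.10850.
Starting from p₀ = 0.42000; update p ← p + (dp/dt)·Δt with the new parameters.
p: 0.42000 → 0.44005  (Δp = +0.02005)
p: 0.44005 → 0.45832  (Δp = +0.01827)
p: 0.45832 → 0.47476  (Δp = +0.01644)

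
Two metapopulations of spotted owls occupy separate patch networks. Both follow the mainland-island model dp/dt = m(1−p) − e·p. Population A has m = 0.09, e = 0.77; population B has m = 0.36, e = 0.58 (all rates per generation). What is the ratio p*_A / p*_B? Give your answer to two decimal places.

A: p*_A = m/(m+e) = 0.09/0.8600 = 0.1047.
B: p*_B = 0.36/0.9400 = 0.3830.
p*_A / p*_B = 0.1047/0.3830 = 0.2733.

0.27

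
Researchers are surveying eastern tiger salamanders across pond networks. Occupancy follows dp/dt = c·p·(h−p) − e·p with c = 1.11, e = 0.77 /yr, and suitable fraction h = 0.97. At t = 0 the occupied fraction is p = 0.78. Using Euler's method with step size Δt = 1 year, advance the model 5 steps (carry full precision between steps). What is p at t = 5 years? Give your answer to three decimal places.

0.288

Update rule: p ← p + [c·p·(h−p) − e·p]·Δt with Δt = 1.
t = 1: p = 0.78000 + (-0.43610) = 0.34390
t = 2: p = 0.34390 + (-0.02580) = 0.31810
t = 3: p = 0.31810 + (-0.01476) = 0.30334
t = 4: p = 0.30334 + (-0.00910) = 0.29424
t = 5: p = 0.29424 + (-0.00586) = 0.28838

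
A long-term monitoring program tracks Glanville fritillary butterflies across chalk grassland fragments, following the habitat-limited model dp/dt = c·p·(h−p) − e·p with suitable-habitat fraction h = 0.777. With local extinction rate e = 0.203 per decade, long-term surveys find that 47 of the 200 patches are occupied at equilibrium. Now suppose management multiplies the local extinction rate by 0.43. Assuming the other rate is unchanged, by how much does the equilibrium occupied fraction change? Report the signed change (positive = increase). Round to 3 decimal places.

0.309

Observed p* = 47/200 = 0.23500.
Balance c(h−p*) = e gives c = e/(0.777 − 0.23500) = 0.203/0.54200 = 0.37454.
New p* = 0.777 − e/c = 0.777 − 0.08729/0.37454 = 0.54394.
Δp* = 0.54394 − 0.23500 = +0.30894.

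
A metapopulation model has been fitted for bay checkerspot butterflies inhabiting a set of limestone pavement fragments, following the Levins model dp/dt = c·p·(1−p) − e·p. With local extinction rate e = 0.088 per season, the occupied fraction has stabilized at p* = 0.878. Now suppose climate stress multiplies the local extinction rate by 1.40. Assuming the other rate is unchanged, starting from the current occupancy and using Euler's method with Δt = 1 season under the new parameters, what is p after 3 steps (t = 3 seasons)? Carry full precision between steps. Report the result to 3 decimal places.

0.832

Balance c(1−p*) = e gives c = e/(1 − 0.87800) = 0.088/0.12200 = 0.72131.
Starting from p₀ = 0.87800; update p ← p + (dp/dt)·Δt with the new parameters.
p: 0.87800 → 0.84709  (Δp = -0.03091)
p: 0.84709 → 0.83616  (Δp = -0.01093)
p: 0.83616 → 0.83196  (Δp = -0.00420)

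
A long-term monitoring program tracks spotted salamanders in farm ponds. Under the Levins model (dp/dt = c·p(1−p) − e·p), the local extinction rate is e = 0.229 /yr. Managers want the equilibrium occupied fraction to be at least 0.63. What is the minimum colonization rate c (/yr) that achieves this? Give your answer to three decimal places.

0.619

p* = 1 − e/c ≥ 0.63 requires e/c ≤ 0.3700, i.e. c ≥ e/0.3700.
c_min = 0.229/0.3700 = 0.6189.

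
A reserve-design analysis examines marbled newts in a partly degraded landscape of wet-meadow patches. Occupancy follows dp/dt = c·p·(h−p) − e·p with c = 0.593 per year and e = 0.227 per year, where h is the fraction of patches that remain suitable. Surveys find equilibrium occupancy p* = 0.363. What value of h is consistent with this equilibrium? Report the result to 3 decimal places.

At equilibrium c(h−p*) = e, so h = p* + e/c.
h = 0.363 + 0.227/0.593 = 0.363 + 0.3828 = 0.7458.

0.746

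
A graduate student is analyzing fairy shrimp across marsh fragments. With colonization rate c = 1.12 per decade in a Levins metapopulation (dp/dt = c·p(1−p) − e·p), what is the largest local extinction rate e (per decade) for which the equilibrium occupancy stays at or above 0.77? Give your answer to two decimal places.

1 − e/c ≥ 0.77 ⇒ e ≤ c(1 − 0.77) = 1.12 × 0.2300.
e_max = 0.2576.

0.26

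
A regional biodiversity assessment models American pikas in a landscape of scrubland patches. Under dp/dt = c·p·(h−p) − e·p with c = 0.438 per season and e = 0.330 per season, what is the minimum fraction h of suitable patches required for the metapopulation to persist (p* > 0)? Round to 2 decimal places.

p* = h − e/c is positive only when h > e/c.
h_min = e/c = 0.330/0.438 = 0.7534.

0.75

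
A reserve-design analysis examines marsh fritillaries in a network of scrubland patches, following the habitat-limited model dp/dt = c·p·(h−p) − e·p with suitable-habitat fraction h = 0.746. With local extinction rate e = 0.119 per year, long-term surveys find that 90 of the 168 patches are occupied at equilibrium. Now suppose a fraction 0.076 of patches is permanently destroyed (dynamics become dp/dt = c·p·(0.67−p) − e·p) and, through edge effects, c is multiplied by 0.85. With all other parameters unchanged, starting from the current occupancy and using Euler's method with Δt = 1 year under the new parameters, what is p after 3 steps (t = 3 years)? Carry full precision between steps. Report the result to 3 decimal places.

Observed p* = 90/168 = 0.53571.
Balance c(h−p*) = e gives c = e/(0.746 − 0.53571) = 0.119/0.21029 = 0.56590.
Starting from p₀ = 0.53571; update p ← p + (dp/dt)·Δt with the new parameters.
p: 0.53571 → 0.50657  (Δp = -0.02915)
p: 0.50657 → 0.48611  (Δp = -0.02046)
p: 0.48611 → 0.47126  (Δp = -0.01485)

0.471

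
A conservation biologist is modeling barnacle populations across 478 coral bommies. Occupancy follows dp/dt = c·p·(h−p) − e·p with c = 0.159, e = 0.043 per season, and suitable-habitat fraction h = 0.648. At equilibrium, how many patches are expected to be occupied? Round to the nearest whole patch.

p* = h − e/c = 0.648 − 0.2704 = 0.3776.
Expected occupied patches = N × p* = 478 × 0.3776 = 180.47 ≈ 180.

180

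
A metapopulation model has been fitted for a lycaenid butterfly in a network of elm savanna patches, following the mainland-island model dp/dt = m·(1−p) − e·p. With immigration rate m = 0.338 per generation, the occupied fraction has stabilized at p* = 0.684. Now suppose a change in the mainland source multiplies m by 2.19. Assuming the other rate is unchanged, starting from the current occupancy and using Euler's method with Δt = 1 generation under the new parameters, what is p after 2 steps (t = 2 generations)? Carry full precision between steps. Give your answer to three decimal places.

0.824

Balance m(1−p*) = e·p* gives e = m(1−p*)/p* = 0.338×0.31600/0.68400 = 0.15615.
Starting from p₀ = 0.68400; update p ← p + (dp/dt)·Δt with the new parameters.
t = 1: p = 0.68400 + (+0.12710) = 0.81110
t = 2: p = 0.81110 + (+0.01317) = 0.82427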